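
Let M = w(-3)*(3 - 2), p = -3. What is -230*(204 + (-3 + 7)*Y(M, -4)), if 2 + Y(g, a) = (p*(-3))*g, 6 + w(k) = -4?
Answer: 37720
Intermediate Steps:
w(k) = -10 (w(k) = -6 - 4 = -10)
M = -10 (M = -10*(3 - 2) = -10*1 = -10)
Y(g, a) = -2 + 9*g (Y(g, a) = -2 + (-3*(-3))*g = -2 + 9*g)
-230*(204 + (-3 + 7)*Y(M, -4)) = -230*(204 + (-3 + 7)*(-2 + 9*(-10))) = -230*(204 + 4*(-2 - 90)) = -230*(204 + 4*(-92)) = -230*(204 - 368) = -230*(-164) = 37720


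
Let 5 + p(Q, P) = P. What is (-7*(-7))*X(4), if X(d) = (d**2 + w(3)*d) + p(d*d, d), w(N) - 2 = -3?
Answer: 539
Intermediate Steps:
p(Q, P) = -5 + P
w(N) = -1 (w(N) = 2 - 3 = -1)
X(d) = -5 + d**2 (X(d) = (d**2 - d) + (-5 + d) = -5 + d**2)
(-7*(-7))*X(4) = (-7*(-7))*(-5 + 4**2) = 49*(-5 + 16) = 49*11 = 539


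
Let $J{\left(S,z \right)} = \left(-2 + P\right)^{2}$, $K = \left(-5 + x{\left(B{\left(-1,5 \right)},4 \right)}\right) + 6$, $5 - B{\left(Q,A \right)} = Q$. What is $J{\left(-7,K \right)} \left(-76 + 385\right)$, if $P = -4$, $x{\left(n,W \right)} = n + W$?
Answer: $11124$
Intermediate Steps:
$B{\left(Q,A \right)} = 5 - Q$
$x{\left(n,W \right)} = W + n$
$K = 11$ ($K = \left(-5 + \left(4 + \left(5 - -1\right)\right)\right) + 6 = \left(-5 + \left(4 + \left(5 + 1\right)\right)\right) + 6 = \left(-5 + \left(4 + 6\right)\right) + 6 = \left(-5 + 10\right) + 6 = 5 + 6 = 11$)
$J{\left(S,z \right)} = 36$ ($J{\left(S,z \right)} = \left(-2 - 4\right)^{2} = \left(-6\right)^{2} = 36$)
$J{\left(-7,K \right)} \left(-76 + 385\right) = 36 \left(-76 + 385\right) = 36 \cdot 309 = 11124$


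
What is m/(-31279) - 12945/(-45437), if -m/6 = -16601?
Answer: -4120891167/1421223923 ≈ -2.8995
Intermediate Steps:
m = 99606 (m = -6*(-16601) = 99606)
m/(-31279) - 12945/(-45437) = 99606/(-31279) - 12945/(-45437) = 99606*(-1/31279) - 12945*(-1/45437) = -99606/31279 + 12945/45437 = -4120891167/1421223923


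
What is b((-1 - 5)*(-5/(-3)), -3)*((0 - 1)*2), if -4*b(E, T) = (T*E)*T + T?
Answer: -93/2 ≈ -46.500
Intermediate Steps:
b(E, T) = -T/4 - E*T²/4 (b(E, T) = -((T*E)*T + T)/4 = -((E*T)*T + T)/4 = -(E*T² + T)/4 = -(T + E*T²)/4 = -T/4 - E*T²/4)
b((-1 - 5)*(-5/(-3)), -3)*((0 - 1)*2) = (-¼*(-3)*(1 + ((-1 - 5)*(-5/(-3)))*(-3)))*((0 - 1)*2) = (-¼*(-3)*(1 - (-30)*(-1)/3*(-3)))*(-1*2) = -¼*(-3)*(1 - 6*5/3*(-3))*(-2) = -¼*(-3)*(1 - 10*(-3))*(-2) = -¼*(-3)*(1 + 30)*(-2) = -¼*(-3)*31*(-2) = (93/4)*(-2) = -93/2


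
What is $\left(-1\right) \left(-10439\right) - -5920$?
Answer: $16359$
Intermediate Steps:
$\left(-1\right) \left(-10439\right) - -5920 = 10439 + 5920 = 16359$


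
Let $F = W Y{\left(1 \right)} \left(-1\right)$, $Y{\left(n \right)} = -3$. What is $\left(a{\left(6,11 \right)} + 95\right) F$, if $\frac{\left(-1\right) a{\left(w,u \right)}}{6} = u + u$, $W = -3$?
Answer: $333$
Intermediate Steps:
$a{\left(w,u \right)} = - 12 u$ ($a{\left(w,u \right)} = - 6 \left(u + u\right) = - 6 \cdot 2 u = - 12 u$)
$F = -9$ ($F = \left(-3\right) \left(-3\right) \left(-1\right) = 9 \left(-1\right) = -9$)
$\left(a{\left(6,11 \right)} + 95\right) F = \left(\left(-12\right) 11 + 95\right) \left(-9\right) = \left(-132 + 95\right) \left(-9\right) = \left(-37\right) \left(-9\right) = 333$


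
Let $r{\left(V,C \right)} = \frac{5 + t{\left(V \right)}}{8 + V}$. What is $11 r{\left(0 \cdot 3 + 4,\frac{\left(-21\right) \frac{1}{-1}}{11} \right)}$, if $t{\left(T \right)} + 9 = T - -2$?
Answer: $\frac{11}{6} \approx 1.8333$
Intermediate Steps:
$t{\left(T \right)} = -7 + T$ ($t{\left(T \right)} = -9 + \left(T - -2\right) = -9 + \left(T + 2\right) = -9 + \left(2 + T\right) = -7 + T$)
$r{\left(V,C \right)} = \frac{-2 + V}{8 + V}$ ($r{\left(V,C \right)} = \frac{5 + \left(-7 + V\right)}{8 + V} = \frac{-2 + V}{8 + V}$)
$11 r{\left(0 \cdot 3 + 4,\frac{\left(-21\right) \frac{1}{-1}}{11} \right)} = 11 \frac{-2 + \left(0 \cdot 3 + 4\right)}{8 + \left(0 \cdot 3 + 4\right)} = 11 \frac{-2 + \left(0 + 4\right)}{8 + \left(0 + 4\right)} = 11 \frac{-2 + 4}{8 + 4} = 11 \cdot \frac{1}{12} \cdot 2 = 11 \cdot \frac{1}{6} = \frac{11}{6}$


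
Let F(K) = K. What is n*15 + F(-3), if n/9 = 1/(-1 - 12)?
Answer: -174/13 ≈ -13.385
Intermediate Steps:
n = -9/13 (n = 9/(-1 - 12) = 9/(-13) = 9*(-1/13) = -9/13 ≈ -0.69231)
n*15 + F(-3) = -9/13*15 - 3 = -135/13 - 3 = -174/13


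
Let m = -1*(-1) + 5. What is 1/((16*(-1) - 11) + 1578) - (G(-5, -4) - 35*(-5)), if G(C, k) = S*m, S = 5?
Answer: -317954/1551 ≈ -205.00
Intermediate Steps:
m = 6 (m = 1 + 5 = 6)
G(C, k) = 30 (G(C, k) = 5*6 = 30)
1/((16*(-1) - 11) + 1578) - (G(-5, -4) - 35*(-5)) = 1/((16*(-1) - 11) + 1578) - (30 - 35*(-5)) = 1/((-16 - 11) + 1578) - (30 + 175) = 1/(-27 + 1578) - 1*205 = 1/1551 - 205 = -317954/1551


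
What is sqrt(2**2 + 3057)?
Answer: sqrt(3061) ≈ 55.326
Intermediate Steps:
sqrt(2**2 + 3057) = sqrt(4 + 3057) = sqrt(3061)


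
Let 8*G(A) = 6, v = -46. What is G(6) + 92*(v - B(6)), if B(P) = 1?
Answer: -17293/4 ≈ -4323.3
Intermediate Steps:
G(A) = ¾ (G(A) = (⅛)*6 = ¾)
G(6) + 92*(v - B(6)) = ¾ + 92*(-46 - 1*1) = ¾ + 92*(-46 - 1) = ¾ + 92*(-47) = ¾ - 4324 = -17293/4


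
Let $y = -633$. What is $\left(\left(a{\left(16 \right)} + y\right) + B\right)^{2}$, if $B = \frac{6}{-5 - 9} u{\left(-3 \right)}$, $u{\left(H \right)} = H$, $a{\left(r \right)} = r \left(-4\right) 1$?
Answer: $\frac{23716900}{49} \approx 4.8402 \cdot 10^{5}$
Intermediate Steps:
$a{\left(r \right)} = - 4 r$ ($a{\left(r \right)} = - 4 r 1 = - 4 r$)
$B = \frac{9}{7}$ ($B = \frac{6}{-5 - 9} \left(-3\right) = \frac{6}{-14} \left(-3\right) = 6 \left(- \frac{1}{14}\right) \left(-3\right) = \left(- \frac{3}{7}\right) \left(-3\right) = \frac{9}{7} \approx 1.2857$)
$\left(\left(a{\left(16 \right)} + y\right) + B\right)^{2} = \left(\left(\left(-4\right) 16 - 633\right) + \frac{9}{7}\right)^{2} = \left(\left(-64 - 633\right) + \frac{9}{7}\right)^{2} = \left(-697 + \frac{9}{7}\right)^{2} = \left(- \frac{4870}{7}\right)^{2} = \frac{23716900}{49}$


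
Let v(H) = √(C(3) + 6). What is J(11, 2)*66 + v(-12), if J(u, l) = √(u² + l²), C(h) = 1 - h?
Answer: 2 + 330*√5 ≈ 739.90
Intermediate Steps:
J(u, l) = √(l² + u²)
v(H) = 2 (v(H) = √((1 - 1*3) + 6) = √((1 - 3) + 6) = √(-2 + 6) = √4 = 2)
J(11, 2)*66 + v(-12) = √(2² + 11²)*66 + 2 = √(4 + 121)*66 + 2 = √125*66 + 2 = (5*√5)*66 + 2 = 330*√5 + 2 = 2 + 330*√5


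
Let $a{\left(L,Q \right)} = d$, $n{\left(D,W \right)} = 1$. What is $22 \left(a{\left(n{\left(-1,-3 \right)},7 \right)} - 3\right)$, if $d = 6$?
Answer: $66$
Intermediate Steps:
$a{\left(L,Q \right)} = 6$
$22 \left(a{\left(n{\left(-1,-3 \right)},7 \right)} - 3\right) = 22 \left(6 - 3\right) = 22 \cdot 3 = 66$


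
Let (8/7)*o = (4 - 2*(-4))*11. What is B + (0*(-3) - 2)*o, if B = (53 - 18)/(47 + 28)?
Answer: -3458/15 ≈ -230.53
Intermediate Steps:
B = 7/15 (B = 35/75 = 35*(1/75) = 7/15 ≈ 0.46667)
o = 231/2 (o = 7*((4 - 2*(-4))*11)/8 = 7*((4 + 8)*11)/8 = 7*(12*11)/8 = (7/8)*132 = 231/2 ≈ 115.50)
B + (0*(-3) - 2)*o = 7/15 + (0*(-3) - 2)*(231/2) = 7/15 + (0 - 2)*(231/2) = 7/15 - 2*231/2 = 7/15 - 231 = -3458/15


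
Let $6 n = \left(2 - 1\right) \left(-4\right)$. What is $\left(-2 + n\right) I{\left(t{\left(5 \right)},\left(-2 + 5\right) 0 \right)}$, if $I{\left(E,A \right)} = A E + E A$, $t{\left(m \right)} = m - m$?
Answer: $0$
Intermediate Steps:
$t{\left(m \right)} = 0$
$n = - \frac{2}{3}$ ($n = \frac{\left(2 - 1\right) \left(-4\right)}{6} = \frac{1 \left(-4\right)}{6} = \frac{1}{6} \left(-4\right) = - \frac{2}{3} \approx -0.66667$)
$I{\left(E,A \right)} = 2 A E$ ($I{\left(E,A \right)} = A E + A E = 2 A E$)
$\left(-2 + n\right) I{\left(t{\left(5 \right)},\left(-2 + 5\right) 0 \right)} = \left(-2 - \frac{2}{3}\right) 2 \left(-2 + 5\right) 0 \cdot 0 = - \frac{8 \cdot 2 \cdot 3 \cdot 0 \cdot 0}{3} = - \frac{8 \cdot 2 \cdot 0 \cdot 0}{3} = \left(- \frac{8}{3}\right) 0 = 0$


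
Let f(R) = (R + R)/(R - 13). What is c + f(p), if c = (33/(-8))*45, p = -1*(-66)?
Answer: -77649/424 ≈ -183.13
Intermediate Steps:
p = 66
f(R) = 2*R/(-13 + R) (f(R) = (2*R)/(-13 + R) = 2*R/(-13 + R))
c = -1485/8 (c = (33*(-⅛))*45 = -33/8*45 = -1485/8 ≈ -185.63)
c + f(p) = -1485/8 + 2*66/(-13 + 66) = -1485/8 + 2*66/53 = -1485/8 + 2*66*(1/53) = -1485/8 + 132/53 = -77649/424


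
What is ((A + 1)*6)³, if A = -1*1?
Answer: 0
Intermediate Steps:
A = -1
((A + 1)*6)³ = ((-1 + 1)*6)³ = (0*6)³ = 0³ = 0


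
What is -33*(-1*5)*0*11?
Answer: 0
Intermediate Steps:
-33*(-1*5)*0*11 = -(-165)*0*11 = -33*0*11 = 0*11 = 0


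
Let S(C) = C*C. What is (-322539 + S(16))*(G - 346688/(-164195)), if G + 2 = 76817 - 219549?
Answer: 7552980055395086/164195 ≈ 4.6000e+10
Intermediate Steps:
S(C) = C**2
G = -142734 (G = -2 + (76817 - 219549) = -2 - 142732 = -142734)
(-322539 + S(16))*(G - 346688/(-164195)) = (-322539 + 16**2)*(-142734 - 346688/(-164195)) = (-322539 + 256)*(-142734 - 346688*(-1/164195)) = -322283*(-142734 + 346688/164195) = -322283*(-23435862442/164195) = 7552980055395086/164195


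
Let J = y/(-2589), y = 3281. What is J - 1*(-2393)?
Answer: 6192196/2589 ≈ 2391.7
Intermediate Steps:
J = -3281/2589 (J = 3281/(-2589) = 3281*(-1/2589) = -3281/2589 ≈ -1.2673)
J - 1*(-2393) = -3281/2589 - 1*(-2393) = -3281/2589 + 2393 = 6192196/2589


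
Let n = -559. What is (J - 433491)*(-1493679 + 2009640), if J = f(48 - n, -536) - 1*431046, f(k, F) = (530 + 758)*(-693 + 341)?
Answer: -679991709393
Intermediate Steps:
f(k, F) = -453376 (f(k, F) = 1288*(-352) = -453376)
J = -884422 (J = -453376 - 1*431046 = -453376 - 431046 = -884422)
(J - 433491)*(-1493679 + 2009640) = (-884422 - 433491)*(-1493679 + 2009640) = -1317913*515961 = -679991709393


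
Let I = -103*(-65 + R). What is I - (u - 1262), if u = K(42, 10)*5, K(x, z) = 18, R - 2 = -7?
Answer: 8382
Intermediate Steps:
R = -5 (R = 2 - 7 = -5)
u = 90 (u = 18*5 = 90)
I = 7210 (I = -103*(-65 - 5) = -103*(-70) = 7210)
I - (u - 1262) = 7210 - (90 - 1262) = 7210 - 1*(-1172) = 7210 + 1172 = 8382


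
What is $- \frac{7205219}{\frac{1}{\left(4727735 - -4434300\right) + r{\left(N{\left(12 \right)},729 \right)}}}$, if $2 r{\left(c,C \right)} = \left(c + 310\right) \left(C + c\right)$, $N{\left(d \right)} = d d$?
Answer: $-67442334115114$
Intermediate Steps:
$N{\left(d \right)} = d^{2}$
$r{\left(c,C \right)} = \frac{\left(310 + c\right) \left(C + c\right)}{2}$ ($r{\left(c,C \right)} = \frac{\left(c + 310\right) \left(C + c\right)}{2} = \frac{\left(310 + c\right) \left(C + c\right)}{2}$)
$- \frac{7205219}{\frac{1}{\left(4727735 - -4434300\right) + r{\left(N{\left(12 \right)},729 \right)}}} = - \frac{7205219}{\frac{1}{\left(4727735 - -4434300\right) + \left(\frac{\left(12^{2}\right)^{2}}{2} + 155 \cdot 729 + 155 \cdot 12^{2} + \frac{1}{2} \cdot 729 \cdot 12^{2}\right)}} = - \frac{7205219}{\frac{1}{\left(4727735 + 4434300\right) + \left(\frac{144^{2}}{2} + 112995 + 155 \cdot 144 + \frac{1}{2} \cdot 729 \cdot 144\right)}} = - \frac{7205219}{\frac{1}{9162035 + \left(\frac{1}{2} \cdot 20736 + 112995 + 22320 + 52488\right)}} = - \frac{7205219}{\frac{1}{9162035 + \left(10368 + 112995 + 22320 + 52488\right)}} = - \frac{7205219}{\frac{1}{9162035 + 198171}} = - \frac{7205219}{\frac{1}{9360206}} = - 7205219 \frac{1}{\frac{1}{9360206}} = \left(-7205219\right) 9360206 = -67442334115114$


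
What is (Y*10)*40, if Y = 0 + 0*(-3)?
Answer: 0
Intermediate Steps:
Y = 0 (Y = 0 + 0 = 0)
(Y*10)*40 = (0*10)*40 = 0*40 = 0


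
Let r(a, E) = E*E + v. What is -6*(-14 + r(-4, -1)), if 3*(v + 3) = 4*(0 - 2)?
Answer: 112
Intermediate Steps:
v = -17/3 (v = -3 + (4*(0 - 2))/3 = -3 + (4*(-2))/3 = -3 + (1/3)*(-8) = -3 - 8/3 = -17/3 ≈ -5.6667)
r(a, E) = -17/3 + E**2 (r(a, E) = E*E - 17/3 = E**2 - 17/3 = -17/3 + E**2)
-6*(-14 + r(-4, -1)) = -6*(-14 + (-17/3 + (-1)**2)) = -6*(-14 + (-17/3 + 1)) = -6*(-14 - 14/3) = -6*(-56/3) = 112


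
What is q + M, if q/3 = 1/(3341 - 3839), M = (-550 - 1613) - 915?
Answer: -510949/166 ≈ -3078.0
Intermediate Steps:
M = -3078 (M = -2163 - 915 = -3078)
q = -1/166 (q = 3/(3341 - 3839) = 3/(-498) = 3*(-1/498) = -1/166 ≈ -0.0060241)
q + M = -1/166 - 3078 = -510949/166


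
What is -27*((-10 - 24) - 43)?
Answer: 2079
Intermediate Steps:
-27*((-10 - 24) - 43) = -27*(-34 - 43) = -27*(-77) = 2079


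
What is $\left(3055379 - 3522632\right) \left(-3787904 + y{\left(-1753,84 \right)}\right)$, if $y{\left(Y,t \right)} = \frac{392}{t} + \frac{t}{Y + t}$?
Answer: $\frac{2953975368342714}{1669} \approx 1.7699 \cdot 10^{12}$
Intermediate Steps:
$\left(3055379 - 3522632\right) \left(-3787904 + y{\left(-1753,84 \right)}\right) = \left(3055379 - 3522632\right) \left(-3787904 + \frac{84^{2} + 392 \left(-1753\right) + 392 \cdot 84}{84 \left(-1753 + 84\right)}\right) = - 467253 \left(-3787904 + \frac{7056 - 687176 + 32928}{84 \left(-1669\right)}\right) = - 467253 \left(-3787904 + \frac{1}{84} \left(- \frac{1}{1669}\right) \left(-647192\right)\right) = - 467253 \left(-3787904 + \frac{23114}{5007}\right) = \left(-467253\right) \left(- \frac{18966012214}{5007}\right) = \frac{2953975368342714}{1669}$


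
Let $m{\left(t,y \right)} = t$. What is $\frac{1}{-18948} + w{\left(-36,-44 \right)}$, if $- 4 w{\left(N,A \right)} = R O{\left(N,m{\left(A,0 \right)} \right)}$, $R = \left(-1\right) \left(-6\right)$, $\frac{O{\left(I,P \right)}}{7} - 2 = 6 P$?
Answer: $\frac{52125947}{18948} \approx 2751.0$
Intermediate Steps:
$O{\left(I,P \right)} = 14 + 42 P$ ($O{\left(I,P \right)} = 14 + 7 \cdot 6 P = 14 + 42 P$)
$R = 6$
$w{\left(N,A \right)} = -21 - 63 A$ ($w{\left(N,A \right)} = - \frac{6 \left(14 + 42 A\right)}{4} = - \frac{84 + 252 A}{4} = -21 - 63 A$)
$\frac{1}{-18948} + w{\left(-36,-44 \right)} = \frac{1}{-18948} - -2751 = - \frac{1}{18948} + \left(-21 + 2772\right) = - \frac{1}{18948} + 2751 = \frac{52125947}{18948}$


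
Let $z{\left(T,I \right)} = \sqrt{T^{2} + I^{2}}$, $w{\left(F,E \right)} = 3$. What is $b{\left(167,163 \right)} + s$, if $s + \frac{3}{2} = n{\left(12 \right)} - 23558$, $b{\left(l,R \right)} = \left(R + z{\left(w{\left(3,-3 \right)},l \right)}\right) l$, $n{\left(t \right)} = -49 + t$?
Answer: $\frac{7249}{2} + 167 \sqrt{27898} \approx 31518.0$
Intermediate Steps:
$z{\left(T,I \right)} = \sqrt{I^{2} + T^{2}}$
$b{\left(l,R \right)} = l \left(R + \sqrt{9 + l^{2}}\right)$ ($b{\left(l,R \right)} = \left(R + \sqrt{l^{2} + 3^{2}}\right) l = \left(R + \sqrt{l^{2} + 9}\right) l = \left(R + \sqrt{9 + l^{2}}\right) l = l \left(R + \sqrt{9 + l^{2}}\right)$)
$s = - \frac{47193}{2}$ ($s = - \frac{3}{2} + \left(\left(-49 + 12\right) - 23558\right) = - \frac{3}{2} - 23595 = - \frac{47193}{2} \approx -23597.0$)
$b{\left(167,163 \right)} + s = 167 \left(163 + \sqrt{9 + 167^{2}}\right) - \frac{47193}{2} = 167 \left(163 + \sqrt{9 + 27889}\right) - \frac{47193}{2} = 167 \left(163 + \sqrt{27898}\right) - \frac{47193}{2} = \left(27221 + 167 \sqrt{27898}\right) - \frac{47193}{2} = \frac{7249}{2} + 167 \sqrt{27898}$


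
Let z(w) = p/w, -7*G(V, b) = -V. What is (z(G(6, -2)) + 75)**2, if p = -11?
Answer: 139129/36 ≈ 3864.7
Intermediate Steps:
G(V, b) = V/7 (G(V, b) = -(-1)*V/7 = V/7)
z(w) = -11/w
(z(G(6, -2)) + 75)**2 = (-11/((1/7)*6) + 75)**2 = (-11/6/7 + 75)**2 = (-11*7/6 + 75)**2 = (-77/6 + 75)**2 = (373/6)**2 = 139129/36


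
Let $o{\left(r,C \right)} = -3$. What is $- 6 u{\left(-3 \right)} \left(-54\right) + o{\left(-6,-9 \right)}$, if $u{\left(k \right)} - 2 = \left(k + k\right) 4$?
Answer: $-7131$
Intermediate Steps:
$u{\left(k \right)} = 2 + 8 k$ ($u{\left(k \right)} = 2 + \left(k + k\right) 4 = 2 + 2 k 4 = 2 + 8 k$)
$- 6 u{\left(-3 \right)} \left(-54\right) + o{\left(-6,-9 \right)} = - 6 \left(2 + 8 \left(-3\right)\right) \left(-54\right) - 3 = - 6 \left(2 - 24\right) \left(-54\right) - 3 = \left(-6\right) \left(-22\right) \left(-54\right) - 3 = 132 \left(-54\right) - 3 = -7128 - 3 = -7131$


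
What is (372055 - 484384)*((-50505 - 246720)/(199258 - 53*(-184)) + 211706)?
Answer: -331358372300781/13934 ≈ -2.3781e+10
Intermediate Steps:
(372055 - 484384)*((-50505 - 246720)/(199258 - 53*(-184)) + 211706) = -112329*(-297225/(199258 + 9752) + 211706) = -112329*(-297225/209010 + 211706) = -112329*(-297225*1/209010 + 211706) = -112329*(-19815/13934 + 211706) = -112329*2949891589/13934 = -331358372300781/13934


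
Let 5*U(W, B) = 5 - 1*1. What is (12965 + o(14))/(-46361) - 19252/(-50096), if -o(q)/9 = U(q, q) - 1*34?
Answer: 285098309/2903125820 ≈ 0.098204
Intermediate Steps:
U(W, B) = ⅘ (U(W, B) = (5 - 1*1)/5 = (5 - 1)/5 = (⅕)*4 = ⅘)
o(q) = 1494/5 (o(q) = -9*(⅘ - 1*34) = -9*(⅘ - 34) = -9*(-166/5) = 1494/5)
(12965 + o(14))/(-46361) - 19252/(-50096) = (12965 + 1494/5)/(-46361) - 19252/(-50096) = (66319/5)*(-1/46361) - 19252*(-1/50096) = -66319/231805 + 4813/12524 = 285098309/2903125820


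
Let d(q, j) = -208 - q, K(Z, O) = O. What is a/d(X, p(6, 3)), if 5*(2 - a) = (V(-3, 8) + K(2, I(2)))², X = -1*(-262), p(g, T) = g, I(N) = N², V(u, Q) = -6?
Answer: -3/1175 ≈ -0.0025532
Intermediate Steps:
X = 262
a = 6/5 (a = 2 - (-6 + 2²)²/5 = 2 - (-6 + 4)²/5 = 2 - ⅕*(-2)² = 2 - ⅕*4 = 2 - ⅘ = 6/5 ≈ 1.2000)
a/d(X, p(6, 3)) = 6/(5*(-208 - 1*262)) = 6/(5*(-208 - 262)) = (6/5)/(-470) = (6/5)*(-1/470) = -3/1175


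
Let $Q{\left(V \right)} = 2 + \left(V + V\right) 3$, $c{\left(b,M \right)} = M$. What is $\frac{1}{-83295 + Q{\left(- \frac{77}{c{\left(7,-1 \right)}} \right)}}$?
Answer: $- \frac{1}{82831} \approx -1.2073 \cdot 10^{-5}$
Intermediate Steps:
$Q{\left(V \right)} = 2 + 6 V$ ($Q{\left(V \right)} = 2 + 2 V 3 = 2 + 6 V$)
$\frac{1}{-83295 + Q{\left(- \frac{77}{c{\left(7,-1 \right)}} \right)}} = \frac{1}{-83295 + \left(2 + 6 \left(- \frac{77}{-1}\right)\right)} = \frac{1}{-83295 + \left(2 + 6 \left(\left(-77\right) \left(-1\right)\right)\right)} = \frac{1}{-83295 + \left(2 + 6 \cdot 77\right)} = \frac{1}{-83295 + \left(2 + 462\right)} = \frac{1}{-83295 + 464} = \frac{1}{-82831} = - \frac{1}{82831}$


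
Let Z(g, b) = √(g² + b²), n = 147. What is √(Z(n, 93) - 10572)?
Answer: √(-10572 + 123*√2) ≈ 101.97*I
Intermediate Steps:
Z(g, b) = √(b² + g²)
√(Z(n, 93) - 10572) = √(√(93² + 147²) - 10572) = √(√(8649 + 21609) - 10572) = √(√30258 - 10572) = √(123*√2 - 10572) = √(-10572 + 123*√2)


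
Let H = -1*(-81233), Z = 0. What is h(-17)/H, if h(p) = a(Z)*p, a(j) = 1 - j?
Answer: -17/81233 ≈ -0.00020927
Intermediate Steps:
H = 81233
h(p) = p (h(p) = (1 - 1*0)*p = (1 + 0)*p = 1*p = p)
h(-17)/H = -17/81233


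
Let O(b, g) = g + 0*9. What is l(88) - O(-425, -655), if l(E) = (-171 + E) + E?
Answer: 660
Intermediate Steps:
O(b, g) = g (O(b, g) = g + 0 = g)
l(E) = -171 + 2*E
l(88) - O(-425, -655) = (-171 + 2*88) - 1*(-655) = (-171 + 176) + 655 = 5 + 655 = 660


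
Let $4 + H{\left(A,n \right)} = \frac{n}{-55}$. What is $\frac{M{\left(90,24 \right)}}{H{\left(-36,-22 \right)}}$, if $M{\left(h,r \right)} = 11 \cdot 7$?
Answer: $- \frac{385}{18} \approx -21.389$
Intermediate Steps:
$H{\left(A,n \right)} = -4 - \frac{n}{55}$ ($H{\left(A,n \right)} = -4 + \frac{n}{-55} = -4 + n \left(- \frac{1}{55}\right) = -4 - \frac{n}{55}$)
$M{\left(h,r \right)} = 77$
$\frac{M{\left(90,24 \right)}}{H{\left(-36,-22 \right)}} = \frac{77}{-4 - - \frac{2}{5}} = \frac{77}{-4 + \frac{2}{5}} = \frac{77}{- \frac{18}{5}} = 77 \left(- \frac{5}{18}\right) = - \frac{385}{18}$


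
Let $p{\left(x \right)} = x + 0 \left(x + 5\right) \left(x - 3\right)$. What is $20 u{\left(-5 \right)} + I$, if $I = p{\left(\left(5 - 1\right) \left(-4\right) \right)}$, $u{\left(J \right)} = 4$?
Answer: $64$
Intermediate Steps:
$p{\left(x \right)} = x$ ($p{\left(x \right)} = x + 0 \left(5 + x\right) \left(-3 + x\right) = x + 0 \left(-3 + x\right) \left(5 + x\right) = x + 0 = x$)
$I = -16$ ($I = \left(5 - 1\right) \left(-4\right) = 4 \left(-4\right) = -16$)
$20 u{\left(-5 \right)} + I = 20 \cdot 4 - 16 = 80 - 16 = 64$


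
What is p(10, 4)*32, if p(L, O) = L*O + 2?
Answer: 1344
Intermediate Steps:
p(L, O) = 2 + L*O
p(10, 4)*32 = (2 + 10*4)*32 = (2 + 40)*32 = 42*32 = 1344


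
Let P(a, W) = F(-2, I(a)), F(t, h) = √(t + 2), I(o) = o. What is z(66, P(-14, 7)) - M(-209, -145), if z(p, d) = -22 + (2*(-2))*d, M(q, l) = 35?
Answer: -57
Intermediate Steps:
F(t, h) = √(2 + t)
P(a, W) = 0 (P(a, W) = √(2 - 2) = √0 = 0)
z(p, d) = -22 - 4*d
z(66, P(-14, 7)) - M(-209, -145) = (-22 - 4*0) - 1*35 = (-22 + 0) - 35 = -22 - 35 = -57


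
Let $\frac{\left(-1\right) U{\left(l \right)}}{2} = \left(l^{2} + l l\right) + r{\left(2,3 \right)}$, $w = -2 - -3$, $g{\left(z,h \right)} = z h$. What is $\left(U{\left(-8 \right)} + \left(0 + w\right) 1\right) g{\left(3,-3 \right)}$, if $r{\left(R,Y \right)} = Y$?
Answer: $2349$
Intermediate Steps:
$g{\left(z,h \right)} = h z$
$w = 1$ ($w = -2 + 3 = 1$)
$U{\left(l \right)} = -6 - 4 l^{2}$ ($U{\left(l \right)} = - 2 \left(\left(l^{2} + l l\right) + 3\right) = - 2 \left(\left(l^{2} + l^{2}\right) + 3\right) = - 2 \left(2 l^{2} + 3\right) = - 2 \left(3 + 2 l^{2}\right) = -6 - 4 l^{2}$)
$\left(U{\left(-8 \right)} + \left(0 + w\right) 1\right) g{\left(3,-3 \right)} = \left(\left(-6 - 4 \left(-8\right)^{2}\right) + \left(0 + 1\right) 1\right) \left(\left(-3\right) 3\right) = \left(\left(-6 - 256\right) + 1 \cdot 1\right) \left(-9\right) = \left(\left(-6 - 256\right) + 1\right) \left(-9\right) = \left(-262 + 1\right) \left(-9\right) = \left(-261\right) \left(-9\right) = 2349$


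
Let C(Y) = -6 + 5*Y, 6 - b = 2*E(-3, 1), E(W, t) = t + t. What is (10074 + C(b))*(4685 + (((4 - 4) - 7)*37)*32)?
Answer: -36311034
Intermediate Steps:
E(W, t) = 2*t
b = 2 (b = 6 - 2*2*1 = 6 - 2*2 = 6 - 1*4 = 6 - 4 = 2)
(10074 + C(b))*(4685 + (((4 - 4) - 7)*37)*32) = (10074 + (-6 + 5*2))*(4685 + (((4 - 4) - 7)*37)*32) = (10074 + (-6 + 10))*(4685 + ((0 - 7)*37)*32) = (10074 + 4)*(4685 - 7*37*32) = 10078*(4685 - 259*32) = 10078*(4685 - 8288) = 10078*(-3603) = -36311034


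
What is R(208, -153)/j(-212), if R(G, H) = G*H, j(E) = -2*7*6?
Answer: 2652/7 ≈ 378.86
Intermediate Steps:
j(E) = -84 (j(E) = -14*6 = -84)
R(208, -153)/j(-212) = (208*(-153))/(-84) = -31824*(-1/84) = 2652/7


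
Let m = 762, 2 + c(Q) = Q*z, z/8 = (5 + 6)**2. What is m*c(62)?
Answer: 45730668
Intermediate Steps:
z = 968 (z = 8*(5 + 6)**2 = 8*11**2 = 8*121 = 968)
c(Q) = -2 + 968*Q (c(Q) = -2 + Q*968 = -2 + 968*Q)
m*c(62) = 762*(-2 + 968*62) = 762*(-2 + 60016) = 762*60014 = 45730668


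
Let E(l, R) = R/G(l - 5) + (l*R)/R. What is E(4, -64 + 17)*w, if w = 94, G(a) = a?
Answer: 4794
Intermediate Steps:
E(l, R) = l + R/(-5 + l) (E(l, R) = R/(l - 5) + (l*R)/R = R/(-5 + l) + (R*l)/R = R/(-5 + l) + l = l + R/(-5 + l))
E(4, -64 + 17)*w = (((-64 + 17) + 4*(-5 + 4))/(-5 + 4))*94 = ((-47 + 4*(-1))/(-1))*94 = -(-47 - 4)*94 = -1*(-51)*94 = 51*94 = 4794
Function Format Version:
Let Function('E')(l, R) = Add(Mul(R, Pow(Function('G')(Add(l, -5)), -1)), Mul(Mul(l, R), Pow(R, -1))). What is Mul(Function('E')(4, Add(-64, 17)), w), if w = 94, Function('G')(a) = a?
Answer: 4794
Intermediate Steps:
Function('E')(l, R) = Add(l, Mul(R, Pow(Add(-5, l), -1))) (Function('E')(l, R) = Add(Mul(R, Pow(Add(l, -5), -1)), Mul(Mul(l, R), Pow(R, -1))) = Add(Mul(R, Pow(Add(-5, l), -1)), Mul(Mul(R, l), Pow(R, -1))) = Add(Mul(R, Pow(Add(-5, l), -1)), l) = Add(l, Mul(R, Pow(Add(-5, l), -1))))
Mul(Function('E')(4, Add(-64, 17)), w) = Mul(Mul(Pow(Add(-5, 4), -1), Add(Add(-64, 17), Mul(4, Add(-5, 4)))), 94) = Mul(Mul(Pow(-1, -1), Add(-47, Mul(4, -1))), 94) = Mul(Mul(-1, Add(-47, -4)), 94) = Mul(Mul(-1, -51), 94) = Mul(51, 94) = 4794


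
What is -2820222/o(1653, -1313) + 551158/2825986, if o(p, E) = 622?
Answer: -1992391267154/439440823 ≈ -4533.9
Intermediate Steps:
-2820222/o(1653, -1313) + 551158/2825986 = -2820222/622 + 551158/2825986 = -2820222*1/622 + 551158*(1/2825986) = -1410111/311 + 275579/1412993 = -1992391267154/439440823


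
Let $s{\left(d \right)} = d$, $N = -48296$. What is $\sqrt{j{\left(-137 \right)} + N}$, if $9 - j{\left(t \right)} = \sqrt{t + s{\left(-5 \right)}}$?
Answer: $\sqrt{-48287 - i \sqrt{142}} \approx 0.027 - 219.74 i$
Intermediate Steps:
$j{\left(t \right)} = 9 - \sqrt{-5 + t}$ ($j{\left(t \right)} = 9 - \sqrt{t - 5} = 9 - \sqrt{-5 + t}$)
$\sqrt{j{\left(-137 \right)} + N} = \sqrt{\left(9 - \sqrt{-5 - 137}\right) - 48296} = \sqrt{\left(9 - \sqrt{-142}\right) - 48296} = \sqrt{\left(9 - i \sqrt{142}\right) - 48296} = \sqrt{-48287 - i \sqrt{142}}$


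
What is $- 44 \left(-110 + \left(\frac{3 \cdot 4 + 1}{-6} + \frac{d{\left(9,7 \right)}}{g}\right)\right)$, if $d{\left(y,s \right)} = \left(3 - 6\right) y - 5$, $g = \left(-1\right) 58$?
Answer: $\frac{427262}{87} \approx 4911.1$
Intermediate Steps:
$g = -58$
$d{\left(y,s \right)} = -5 - 3 y$ ($d{\left(y,s \right)} = \left(3 - 6\right) y - 5 = - 3 y - 5 = -5 - 3 y$)
$- 44 \left(-110 + \left(\frac{3 \cdot 4 + 1}{-6} + \frac{d{\left(9,7 \right)}}{g}\right)\right) = - 44 \left(-110 + \left(\frac{3 \cdot 4 + 1}{-6} + \frac{-5 - 27}{-58}\right)\right) = - 44 \left(-110 + \left(\left(12 + 1\right) \left(- \frac{1}{6}\right) + \left(-5 - 27\right) \left(- \frac{1}{58}\right)\right)\right) = - 44 \left(-110 + \left(13 \left(- \frac{1}{6}\right) - - \frac{16}{29}\right)\right) = - 44 \left(-110 + \left(- \frac{13}{6} + \frac{16}{29}\right)\right) = - 44 \left(-110 - \frac{281}{174}\right) = \left(-44\right) \left(- \frac{19421}{174}\right) = \frac{427262}{87}$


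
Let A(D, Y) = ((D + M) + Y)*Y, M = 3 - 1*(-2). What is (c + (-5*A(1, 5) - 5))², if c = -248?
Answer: 278784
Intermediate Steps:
M = 5 (M = 3 + 2 = 5)
A(D, Y) = Y*(5 + D + Y) (A(D, Y) = ((D + 5) + Y)*Y = ((5 + D) + Y)*Y = (5 + D + Y)*Y = Y*(5 + D + Y))
(c + (-5*A(1, 5) - 5))² = (-248 + (-25*(5 + 1 + 5) - 5))² = (-248 + (-25*11 - 5))² = (-248 + (-5*55 - 5))² = (-248 + (-275 - 5))² = (-248 - 280)² = (-528)² = 278784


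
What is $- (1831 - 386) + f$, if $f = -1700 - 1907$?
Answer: $-5052$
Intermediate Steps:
$f = -3607$
$- (1831 - 386) + f = - (1831 - 386) - 3607 = \left(-1\right) 1445 - 3607 = -1445 - 3607 = -5052$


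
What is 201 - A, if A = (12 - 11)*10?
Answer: 191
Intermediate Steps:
A = 10 (A = 1*10 = 10)
201 - A = 201 - 1*10 = 201 - 10 = 191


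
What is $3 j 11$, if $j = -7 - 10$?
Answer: $-561$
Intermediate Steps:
$j = -17$ ($j = -7 - 10 = -17$)
$3 j 11 = 3 \left(-17\right) 11 = \left(-51\right) 11 = -561$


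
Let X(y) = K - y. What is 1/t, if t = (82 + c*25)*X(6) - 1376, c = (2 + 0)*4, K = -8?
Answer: -1/5324 ≈ -0.00018783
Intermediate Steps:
X(y) = -8 - y
c = 8 (c = 2*4 = 8)
t = -5324 (t = (82 + 8*25)*(-8 - 1*6) - 1376 = (82 + 200)*(-8 - 6) - 1376 = 282*(-14) - 1376 = -3948 - 1376 = -5324)
1/t = 1/(-5324) = -1/5324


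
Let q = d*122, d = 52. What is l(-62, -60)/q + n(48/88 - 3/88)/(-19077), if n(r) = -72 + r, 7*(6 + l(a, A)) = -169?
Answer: -389849/388286899 ≈ -0.0010040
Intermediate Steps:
q = 6344 (q = 52*122 = 6344)
l(a, A) = -211/7 (l(a, A) = -6 + (⅐)*(-169) = -6 - 169/7 = -211/7)
l(-62, -60)/q + n(48/88 - 3/88)/(-19077) = -211/7/6344 + (-72 + (48/88 - 3/88))/(-19077) = -211/7*1/6344 + (-72 + (48*(1/88) - 3*1/88))*(-1/19077) = -211/44408 + (-72 + (6/11 - 3/88))*(-1/19077) = -211/44408 + (-72 + 45/88)*(-1/19077) = -211/44408 - 6291/88*(-1/19077) = -211/44408 + 2097/559592 = -389849/388286899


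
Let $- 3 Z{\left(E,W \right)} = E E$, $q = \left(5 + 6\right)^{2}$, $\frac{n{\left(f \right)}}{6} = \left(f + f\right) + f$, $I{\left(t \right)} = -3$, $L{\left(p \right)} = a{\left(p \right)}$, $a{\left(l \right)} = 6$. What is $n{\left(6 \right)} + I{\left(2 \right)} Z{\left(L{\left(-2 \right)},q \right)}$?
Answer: $144$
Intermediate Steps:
$L{\left(p \right)} = 6$
$n{\left(f \right)} = 18 f$ ($n{\left(f \right)} = 6 \left(\left(f + f\right) + f\right) = 6 \left(2 f + f\right) = 6 \cdot 3 f = 18 f$)
$q = 121$ ($q = 11^{2} = 121$)
$Z{\left(E,W \right)} = - \frac{E^{2}}{3}$ ($Z{\left(E,W \right)} = - \frac{E E}{3} = - \frac{E^{2}}{3}$)
$n{\left(6 \right)} + I{\left(2 \right)} Z{\left(L{\left(-2 \right)},q \right)} = 18 \cdot 6 - 3 \left(- \frac{6^{2}}{3}\right) = 108 - 3 \left(\left(- \frac{1}{3}\right) 36\right) = 108 - -36 = 108 + 36 = 144$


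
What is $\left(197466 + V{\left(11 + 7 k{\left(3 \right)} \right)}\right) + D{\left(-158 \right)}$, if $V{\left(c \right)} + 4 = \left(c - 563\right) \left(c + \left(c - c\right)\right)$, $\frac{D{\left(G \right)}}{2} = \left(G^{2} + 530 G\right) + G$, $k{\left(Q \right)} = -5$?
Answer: $93682$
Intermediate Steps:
$D{\left(G \right)} = 2 G^{2} + 1062 G$ ($D{\left(G \right)} = 2 \left(\left(G^{2} + 530 G\right) + G\right) = 2 \left(G^{2} + 531 G\right) = 2 G^{2} + 1062 G$)
$V{\left(c \right)} = -4 + c \left(-563 + c\right)$ ($V{\left(c \right)} = -4 + \left(c - 563\right) \left(c + \left(c - c\right)\right) = -4 + \left(-563 + c\right) \left(c + 0\right) = -4 + \left(-563 + c\right) c = -4 + c \left(-563 + c\right)$)
$\left(197466 + V{\left(11 + 7 k{\left(3 \right)} \right)}\right) + D{\left(-158 \right)} = \left(197466 - \left(4 - \left(11 + 7 \left(-5\right)\right)^{2} + 563 \left(11 + 7 \left(-5\right)\right)\right)\right) + 2 \left(-158\right) \left(531 - 158\right) = \left(197466 - \left(4 - \left(11 - 35\right)^{2} + 563 \left(11 - 35\right)\right)\right) + 2 \left(-158\right) 373 = \left(197466 - \left(-13508 - 576\right)\right) - 117868 = \left(197466 + \left(-4 + 576 + 13512\right)\right) - 117868 = \left(197466 + 14084\right) - 117868 = 211550 - 117868 = 93682$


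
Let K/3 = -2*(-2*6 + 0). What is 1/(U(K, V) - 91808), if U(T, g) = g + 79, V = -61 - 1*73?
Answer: -1/91863 ≈ -1.0886e-5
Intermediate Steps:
V = -134 (V = -61 - 73 = -134)
K = 72 (K = 3*(-2*(-2*6 + 0)) = 3*(-2*(-12 + 0)) = 3*(-2*(-12)) = 3*24 = 72)
U(T, g) = 79 + g
1/(U(K, V) - 91808) = 1/((79 - 134) - 91808) = 1/(-55 - 91808) = 1/(-91863) = -1/91863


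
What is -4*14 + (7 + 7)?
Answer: -42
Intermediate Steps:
-4*14 + (7 + 7) = -56 + 14 = -42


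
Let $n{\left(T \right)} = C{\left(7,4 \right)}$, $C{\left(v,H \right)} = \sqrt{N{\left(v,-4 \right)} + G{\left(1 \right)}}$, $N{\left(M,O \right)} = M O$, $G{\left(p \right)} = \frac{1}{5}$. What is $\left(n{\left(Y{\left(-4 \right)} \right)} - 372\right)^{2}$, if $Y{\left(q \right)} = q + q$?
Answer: $\frac{\left(1860 - i \sqrt{695}\right)^{2}}{25} \approx 1.3836 \cdot 10^{5} - 3922.8 i$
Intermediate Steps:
$Y{\left(q \right)} = 2 q$
$G{\left(p \right)} = \frac{1}{5}$
$C{\left(v,H \right)} = \sqrt{\frac{1}{5} - 4 v}$ ($C{\left(v,H \right)} = \sqrt{v \left(-4\right) + \frac{1}{5}} = \sqrt{- 4 v + \frac{1}{5}} = \sqrt{\frac{1}{5} - 4 v}$)
$n{\left(T \right)} = \frac{i \sqrt{695}}{5}$ ($n{\left(T \right)} = \frac{\sqrt{5 - 700}}{5} = \frac{\sqrt{-695}}{5} = \frac{i \sqrt{695}}{5}$)
$\left(n{\left(Y{\left(-4 \right)} \right)} - 372\right)^{2} = \left(\frac{i \sqrt{695}}{5} - 372\right)^{2} = \left(-372 + \frac{i \sqrt{695}}{5}\right)^{2}$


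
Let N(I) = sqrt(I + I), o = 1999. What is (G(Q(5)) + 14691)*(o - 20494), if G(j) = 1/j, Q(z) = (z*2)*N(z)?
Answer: -271710045 - 3699*sqrt(10)/20 ≈ -2.7171e+8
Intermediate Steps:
N(I) = sqrt(2)*sqrt(I) (N(I) = sqrt(2*I) = sqrt(2)*sqrt(I))
Q(z) = 2*sqrt(2)*z**(3/2) (Q(z) = (z*2)*(sqrt(2)*sqrt(z)) = (2*z)*(sqrt(2)*sqrt(z)) = 2*sqrt(2)*z**(3/2))
(G(Q(5)) + 14691)*(o - 20494) = (1/(2*sqrt(2)*5**(3/2)) + 14691)*(1999 - 20494) = (1/(2*sqrt(2)*(5*sqrt(5))) + 14691)*(-18495) = (1/(10*sqrt(10)) + 14691)*(-18495) = (sqrt(10)/100 + 14691)*(-18495) = (14691 + sqrt(10)/100)*(-18495) = -271710045 - 3699*sqrt(10)/20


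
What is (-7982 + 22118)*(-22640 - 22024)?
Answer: -631370304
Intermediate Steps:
(-7982 + 22118)*(-22640 - 22024) = 14136*(-44664) = -631370304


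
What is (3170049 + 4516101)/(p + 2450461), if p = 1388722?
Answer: 7686150/3839183 ≈ 2.0020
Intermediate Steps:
(3170049 + 4516101)/(p + 2450461) = (3170049 + 4516101)/(1388722 + 2450461) = 7686150/3839183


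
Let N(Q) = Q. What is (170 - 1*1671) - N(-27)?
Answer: -1474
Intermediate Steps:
(170 - 1*1671) - N(-27) = (170 - 1*1671) - 1*(-27) = (170 - 1671) + 27 = -1501 + 27 = -1474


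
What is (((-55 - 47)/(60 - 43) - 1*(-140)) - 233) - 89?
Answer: -188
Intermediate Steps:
(((-55 - 47)/(60 - 43) - 1*(-140)) - 233) - 89 = ((-102/17 + 140) - 233) - 89 = ((-102*1/17 + 140) - 233) - 89 = ((-6 + 140) - 233) - 89 = (134 - 233) - 89 = -99 - 89 = -188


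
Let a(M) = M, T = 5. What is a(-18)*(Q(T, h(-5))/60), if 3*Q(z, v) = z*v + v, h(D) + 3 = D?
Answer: 24/5 ≈ 4.8000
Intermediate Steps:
h(D) = -3 + D
Q(z, v) = v/3 + v*z/3 (Q(z, v) = (z*v + v)/3 = (v*z + v)/3 = (v + v*z)/3 = v/3 + v*z/3)
a(-18)*(Q(T, h(-5))/60) = -18*(-3 - 5)*(1 + 5)/3/60 = -18*(⅓)*(-8)*6/60 = -(-288)/60 = -18*(-4/15) = 24/5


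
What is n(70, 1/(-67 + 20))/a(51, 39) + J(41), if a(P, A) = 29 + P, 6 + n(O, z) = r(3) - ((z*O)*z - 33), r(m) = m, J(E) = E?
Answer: 182793/4418 ≈ 41.375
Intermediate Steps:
n(O, z) = 30 - O*z² (n(O, z) = -6 + (3 - ((z*O)*z - 33)) = -6 + (3 - ((O*z)*z - 33)) = -6 + (3 - (O*z² - 33)) = -6 + (3 - (-33 + O*z²)) = -6 + (3 + (33 - O*z²)) = -6 + (36 - O*z²) = 30 - O*z²)
n(70, 1/(-67 + 20))/a(51, 39) + J(41) = (30 - 1*70*(1/(-67 + 20))²)/(29 + 51) + 41 = (30 - 1*70*(1/(-47))²)/80 + 41 = (30 - 1*70*(-1/47)²)*(1/80) + 41 = (30 - 1*70*1/2209)*(1/80) + 41 = (30 - 70/2209)*(1/80) + 41 = (66200/2209)*(1/80) + 41 = 1655/4418 + 41 = 182793/4418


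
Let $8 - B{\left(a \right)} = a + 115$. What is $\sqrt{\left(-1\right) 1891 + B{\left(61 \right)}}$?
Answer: $i \sqrt{2059} \approx 45.376 i$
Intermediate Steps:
$B{\left(a \right)} = -107 - a$ ($B{\left(a \right)} = 8 - \left(a + 115\right) = 8 - \left(115 + a\right) = -107 - a$)
$\sqrt{\left(-1\right) 1891 + B{\left(61 \right)}} = \sqrt{\left(-1\right) 1891 - 168} = \sqrt{-1891 - 168} = \sqrt{-2059} = i \sqrt{2059}$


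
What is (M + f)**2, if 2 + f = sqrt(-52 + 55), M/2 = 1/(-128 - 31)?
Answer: 178243/25281 - 640*sqrt(3)/159 ≈ 0.078696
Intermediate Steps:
M = -2/159 (M = 2/(-128 - 31) = 2/(-159) = 2*(-1/159) = -2/159 ≈ -0.012579)
f = -2 + sqrt(3) (f = -2 + sqrt(-52 + 55) = -2 + sqrt(3) ≈ -0.26795)
(M + f)**2 = (-2/159 + (-2 + sqrt(3)))**2 = (-320/159 + sqrt(3))**2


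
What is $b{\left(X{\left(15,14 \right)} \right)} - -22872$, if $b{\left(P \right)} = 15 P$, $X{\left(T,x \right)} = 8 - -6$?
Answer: $23082$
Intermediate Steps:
$X{\left(T,x \right)} = 14$ ($X{\left(T,x \right)} = 8 + 6 = 14$)
$b{\left(X{\left(15,14 \right)} \right)} - -22872 = 15 \cdot 14 - -22872 = 210 + 22872 = 23082$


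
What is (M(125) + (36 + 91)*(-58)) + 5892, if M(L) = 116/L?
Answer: -184134/125 ≈ -1473.1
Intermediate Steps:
(M(125) + (36 + 91)*(-58)) + 5892 = (116/125 + (36 + 91)*(-58)) + 5892 = (116*(1/125) + 127*(-58)) + 5892 = (116/125 - 7366) + 5892 = -920634/125 + 5892 = -184134/125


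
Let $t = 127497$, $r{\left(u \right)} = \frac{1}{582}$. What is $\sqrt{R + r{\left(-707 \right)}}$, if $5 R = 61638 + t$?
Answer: $\frac{\sqrt{12812913330}}{582} \approx 194.49$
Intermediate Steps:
$r{\left(u \right)} = \frac{1}{582}$
$R = 37827$ ($R = \frac{61638 + 127497}{5} = \frac{1}{5} \cdot 189135 = 37827$)
$\sqrt{R + r{\left(-707 \right)}} = \sqrt{37827 + \frac{1}{582}} = \sqrt{\frac{22015315}{582}} = \frac{\sqrt{12812913330}}{582}$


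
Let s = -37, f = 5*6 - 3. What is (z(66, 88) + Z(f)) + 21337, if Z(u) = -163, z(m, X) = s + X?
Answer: 21225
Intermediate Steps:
f = 27 (f = 30 - 3 = 27)
z(m, X) = -37 + X
(z(66, 88) + Z(f)) + 21337 = ((-37 + 88) - 163) + 21337 = (51 - 163) + 21337 = -112 + 21337 = 21225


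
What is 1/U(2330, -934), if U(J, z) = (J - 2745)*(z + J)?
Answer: -1/579340 ≈ -1.7261e-6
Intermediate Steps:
U(J, z) = (-2745 + J)*(J + z)
1/U(2330, -934) = 1/(2330**2 - 2745*2330 - 2745*(-934) + 2330*(-934)) = 1/(5428900 - 6395850 + 2563830 - 2176220) = 1/(-579340) = -1/579340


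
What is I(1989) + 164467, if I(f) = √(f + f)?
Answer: 164467 + 3*√442 ≈ 1.6453e+5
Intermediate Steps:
I(f) = √2*√f (I(f) = √(2*f) = √2*√f)
I(1989) + 164467 = √2*√1989 + 164467 = √2*(3*√221) + 164467 = 3*√442 + 164467 = 164467 + 3*√442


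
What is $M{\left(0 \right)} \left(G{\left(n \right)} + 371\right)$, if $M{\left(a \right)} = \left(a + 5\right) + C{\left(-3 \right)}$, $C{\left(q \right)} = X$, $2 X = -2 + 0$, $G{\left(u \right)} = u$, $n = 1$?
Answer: $1488$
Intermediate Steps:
$X = -1$ ($X = \frac{-2 + 0}{2} = \frac{1}{2} \left(-2\right) = -1$)
$C{\left(q \right)} = -1$
$M{\left(a \right)} = 4 + a$ ($M{\left(a \right)} = \left(a + 5\right) - 1 = \left(5 + a\right) - 1 = 4 + a$)
$M{\left(0 \right)} \left(G{\left(n \right)} + 371\right) = \left(4 + 0\right) \left(1 + 371\right) = 4 \cdot 372 = 1488$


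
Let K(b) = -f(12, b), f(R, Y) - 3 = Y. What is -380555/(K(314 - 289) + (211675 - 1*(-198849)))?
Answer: -380555/410496 ≈ -0.92706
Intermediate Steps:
f(R, Y) = 3 + Y
K(b) = -3 - b (K(b) = -(3 + b) = -3 - b)
-380555/(K(314 - 289) + (211675 - 1*(-198849))) = -380555/((-3 - (314 - 289)) + (211675 - 1*(-198849))) = -380555/((-3 - 1*25) + (211675 + 198849)) = -380555/((-3 - 25) + 410524) = -380555/(-28 + 410524) = -380555/410496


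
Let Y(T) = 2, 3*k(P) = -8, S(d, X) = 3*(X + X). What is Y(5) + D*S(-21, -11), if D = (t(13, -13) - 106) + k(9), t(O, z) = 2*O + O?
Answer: 4600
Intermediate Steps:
t(O, z) = 3*O
S(d, X) = 6*X (S(d, X) = 3*(2*X) = 6*X)
k(P) = -8/3 (k(P) = (⅓)*(-8) = -8/3)
D = -209/3 (D = (3*13 - 106) - 8/3 = (39 - 106) - 8/3 = -67 - 8/3 = -209/3 ≈ -69.667)
Y(5) + D*S(-21, -11) = 2 - 418*(-11) = 2 - 209/3*(-66) = 2 + 4598 = 4600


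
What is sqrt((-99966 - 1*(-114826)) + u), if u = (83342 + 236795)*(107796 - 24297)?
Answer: sqrt(26731134223) ≈ 1.6350e+5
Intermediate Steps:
u = 26731119363 (u = 320137*83499 = 26731119363)
sqrt((-99966 - 1*(-114826)) + u) = sqrt((-99966 - 1*(-114826)) + 26731119363) = sqrt((-99966 + 114826) + 26731119363) = sqrt(14860 + 26731119363) = sqrt(26731134223)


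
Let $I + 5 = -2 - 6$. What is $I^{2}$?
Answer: $169$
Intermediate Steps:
$I = -13$ ($I = -5 - 8 = -13$)
$I^{2} = \left(-13\right)^{2} = 169$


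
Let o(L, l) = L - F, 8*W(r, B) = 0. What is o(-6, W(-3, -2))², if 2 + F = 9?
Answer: 169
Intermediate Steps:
F = 7 (F = -2 + 9 = 7)
W(r, B) = 0 (W(r, B) = (⅛)*0 = 0)
o(L, l) = -7 + L (o(L, l) = L - 1*7 = L - 7 = -7 + L)
o(-6, W(-3, -2))² = (-7 - 6)² = (-13)² = 169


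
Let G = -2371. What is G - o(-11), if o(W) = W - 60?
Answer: -2300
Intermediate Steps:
o(W) = -60 + W
G - o(-11) = -2371 - (-60 - 11) = -2371 - 1*(-71) = -2371 + 71 = -2300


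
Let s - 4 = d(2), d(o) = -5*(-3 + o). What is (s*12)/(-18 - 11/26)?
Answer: -2808/479 ≈ -5.8622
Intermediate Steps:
d(o) = 15 - 5*o
s = 9 (s = 4 + (15 - 5*2) = 4 + (15 - 10) = 4 + 5 = 9)
(s*12)/(-18 - 11/26) = (9*12)/(-18 - 11/26) = 108/(-18 - 11*1/26) = 108/(-18 - 11/26) = 108/(-479/26) = 108*(-26/479) = -2808/479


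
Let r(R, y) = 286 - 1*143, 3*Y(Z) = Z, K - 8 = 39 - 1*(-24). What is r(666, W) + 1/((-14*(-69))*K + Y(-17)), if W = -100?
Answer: 29420966/205741 ≈ 143.00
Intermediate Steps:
K = 71 (K = 8 + (39 - 1*(-24)) = 8 + (39 + 24) = 8 + 63 = 71)
Y(Z) = Z/3
r(R, y) = 143 (r(R, y) = 286 - 143 = 143)
r(666, W) + 1/((-14*(-69))*K + Y(-17)) = 143 + 1/(-14*(-69)*71 + (⅓)*(-17)) = 143 + 1/(966*71 - 17/3) = 143 + 1/(68586 - 17/3) = 143 + 1/(205741/3) = 143 + 3/205741 = 29420966/205741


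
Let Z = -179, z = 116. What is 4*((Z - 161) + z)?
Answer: -896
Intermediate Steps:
4*((Z - 161) + z) = 4*((-179 - 161) + 116) = 4*(-340 + 116) = 4*(-224) = -896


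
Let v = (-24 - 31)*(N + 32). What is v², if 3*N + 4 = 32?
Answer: 46512400/9 ≈ 5.1680e+6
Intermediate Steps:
N = 28/3 (N = -4/3 + (⅓)*32 = -4/3 + 32/3 = 28/3 ≈ 9.3333)
v = -6820/3 (v = (-24 - 31)*(28/3 + 32) = -55*124/3 = -6820/3 ≈ -2273.3)
v² = (-6820/3)² = 46512400/9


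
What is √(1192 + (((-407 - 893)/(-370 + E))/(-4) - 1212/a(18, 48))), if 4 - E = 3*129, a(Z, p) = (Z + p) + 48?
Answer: √241726250541/14307 ≈ 34.365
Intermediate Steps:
a(Z, p) = 48 + Z + p
E = -383 (E = 4 - 3*129 = 4 - 1*387 = 4 - 387 = -383)
√(1192 + (((-407 - 893)/(-370 + E))/(-4) - 1212/a(18, 48))) = √(1192 + (((-407 - 893)/(-370 - 383))/(-4) - 1212/(48 + 18 + 48))) = √(1192 + (-1300/(-753)*(-¼) - 1212/114)) = √(1192 + (-1300*(-1/753)*(-¼) - 1212*1/114)) = √(1192 + ((1300/753)*(-¼) - 202/19)) = √(1192 + (-325/753 - 202/19)) = √(1192 - 158281/14307) = √(16895663/14307) = √241726250541/14307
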